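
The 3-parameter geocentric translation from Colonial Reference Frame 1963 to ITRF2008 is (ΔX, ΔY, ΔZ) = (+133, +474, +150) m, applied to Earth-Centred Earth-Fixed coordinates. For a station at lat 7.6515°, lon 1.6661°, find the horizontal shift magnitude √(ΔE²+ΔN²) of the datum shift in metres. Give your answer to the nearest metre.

487 m

The local east axis at (φ, λ) is (−sin λ, cos λ, 0), so ΔE = −sin(1.6661°)·133 + cos(1.6661°)·474 = 469.93 m.
The local north axis is (−sin φ cos λ, −sin φ sin λ, cos φ), giving ΔN = -17.701 − 1.835 + 148.664 = 129.13 m.
Horizontal magnitude = √(ΔE² + ΔN²) = √(469.93² + 129.13²) = 487.35 m.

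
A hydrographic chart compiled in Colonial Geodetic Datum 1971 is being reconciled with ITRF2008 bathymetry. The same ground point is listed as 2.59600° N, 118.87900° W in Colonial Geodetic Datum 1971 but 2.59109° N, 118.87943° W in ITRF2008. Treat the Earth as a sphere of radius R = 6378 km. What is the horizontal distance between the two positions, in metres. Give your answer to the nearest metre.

Δφ = 2.59109° − 2.59600° = -0.00491°; Δλ = -118.87943° − -118.87900° = -0.00043°.
1° along a meridian = πR/180 = 111317 m.
ΔN = Δφ × 111317 = -546.6 m; ΔE = Δλ × 111317 × cos(2.59600°) = -0.00043 × 111317 × 0.998974 = -47.8 m.
Distance = √(ΔE² + ΔN²) = √((-47.8)² + (-546.6)²) = 548.7 m.

549 m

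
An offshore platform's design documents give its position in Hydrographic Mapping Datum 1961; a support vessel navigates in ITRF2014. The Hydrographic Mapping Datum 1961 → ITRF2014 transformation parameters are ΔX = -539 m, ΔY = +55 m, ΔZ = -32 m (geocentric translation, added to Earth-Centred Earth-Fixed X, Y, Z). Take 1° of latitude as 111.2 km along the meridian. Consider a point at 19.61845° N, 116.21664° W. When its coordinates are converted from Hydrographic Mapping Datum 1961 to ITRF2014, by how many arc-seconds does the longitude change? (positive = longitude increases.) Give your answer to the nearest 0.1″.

sin φ = 0.335755, cos φ = 0.941949, sin λ = -0.897130, cos λ = -0.441766.
East component: ΔE = −sin λ·ΔX + cos λ·ΔY = −(-0.897130)(-539) + (-0.441766)(55) = -507.85 m.
1° of latitude spans 111200 m; at latitude φ, 1° of longitude spans that × cos φ = 104744.8 m, so Δλ = -507.85 / 104744.8 × 3600 = -17.454″.

Δλ = -17.5″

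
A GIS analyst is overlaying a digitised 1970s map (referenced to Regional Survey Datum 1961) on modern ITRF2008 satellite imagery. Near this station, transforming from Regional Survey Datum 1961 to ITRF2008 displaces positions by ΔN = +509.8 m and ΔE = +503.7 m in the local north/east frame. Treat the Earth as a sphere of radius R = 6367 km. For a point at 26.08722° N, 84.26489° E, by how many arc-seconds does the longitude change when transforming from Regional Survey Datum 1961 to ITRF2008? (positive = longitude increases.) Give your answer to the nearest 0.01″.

At latitude 26.08722°, cos φ = 0.898126.
One radian of longitude at latitude φ spans R cos φ, so Δλ = ΔE / (R cos φ) = 503.7 / (6367000 × 0.898126) = 8.8085e-05 rad = 18.169″.

Δλ = 18.17″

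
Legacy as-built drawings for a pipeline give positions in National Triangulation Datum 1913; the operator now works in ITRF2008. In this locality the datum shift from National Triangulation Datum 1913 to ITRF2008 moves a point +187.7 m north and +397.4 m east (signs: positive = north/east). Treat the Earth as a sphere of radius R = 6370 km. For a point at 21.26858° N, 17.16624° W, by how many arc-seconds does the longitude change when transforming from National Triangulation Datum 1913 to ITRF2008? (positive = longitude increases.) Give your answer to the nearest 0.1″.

At latitude 21.26858°, cos φ = 0.931890.
One radian of longitude at latitude φ spans R cos φ, so Δλ = ΔE / (R cos φ) = 397.4 / (6370000 × 0.931890) = 6.6946e-05 rad = 13.809″.

Δλ = 13.8″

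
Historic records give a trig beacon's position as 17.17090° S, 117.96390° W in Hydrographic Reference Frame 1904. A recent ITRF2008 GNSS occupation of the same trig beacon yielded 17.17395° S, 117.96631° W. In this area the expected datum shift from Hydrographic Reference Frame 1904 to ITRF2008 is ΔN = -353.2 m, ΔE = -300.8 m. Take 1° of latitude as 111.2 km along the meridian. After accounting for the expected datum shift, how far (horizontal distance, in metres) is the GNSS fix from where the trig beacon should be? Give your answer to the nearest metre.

47 m

Observed coordinate differences: Δφ = -0.00305°, Δλ = -0.00241°.
Converting to metres (1° lat = 111200 m, cos φ = 0.955428): observed ΔN = -339.2 m, observed ΔE = -256.0 m.
Subtracting the expected shift leaves a residual of -339.2 − (-353.2) = 14.0 m north and -256.0 − (-300.8) = 44.8 m east.
Residual distance = √(14.0² + 44.8²) = 46.9 m.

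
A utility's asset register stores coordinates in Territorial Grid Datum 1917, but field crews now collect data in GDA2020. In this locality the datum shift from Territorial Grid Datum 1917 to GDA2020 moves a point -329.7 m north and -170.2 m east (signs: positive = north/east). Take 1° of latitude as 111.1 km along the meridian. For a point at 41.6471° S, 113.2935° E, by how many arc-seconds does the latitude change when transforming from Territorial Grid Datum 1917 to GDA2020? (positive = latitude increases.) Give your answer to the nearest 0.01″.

1° of latitude = 111.1 km, so Δφ = -329.7 / 111100 = -0.0029676° = -10.683″.

Δφ = -10.68″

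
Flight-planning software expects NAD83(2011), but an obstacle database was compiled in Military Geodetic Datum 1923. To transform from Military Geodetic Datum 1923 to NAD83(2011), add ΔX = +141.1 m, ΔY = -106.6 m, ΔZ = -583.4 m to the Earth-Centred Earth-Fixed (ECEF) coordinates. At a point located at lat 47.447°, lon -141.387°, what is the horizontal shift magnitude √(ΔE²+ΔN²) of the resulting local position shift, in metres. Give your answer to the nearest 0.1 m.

At φ = 47.447°, λ = -141.387°: sin φ = 0.736652, cos φ = 0.676272, sin λ = -0.624057, cos λ = -0.781379.
ΔE = −sin λ·ΔX + cos λ·ΔY = −(-0.624057)·(141.1) + (-0.781379)·(-106.6) = 171.35 m.
ΔN = −sin φ cos λ·ΔX − sin φ sin λ·ΔY + cos φ·ΔZ = −(0.736652)(-0.781379)(141.1) − (0.736652)(-0.624057)(-106.6) + (0.676272)(-583.4) = -362.32 m.
Horizontal magnitude = √(ΔE² + ΔN²) = √(171.35² + (-362.32)²) = 400.80 m.

400.8 m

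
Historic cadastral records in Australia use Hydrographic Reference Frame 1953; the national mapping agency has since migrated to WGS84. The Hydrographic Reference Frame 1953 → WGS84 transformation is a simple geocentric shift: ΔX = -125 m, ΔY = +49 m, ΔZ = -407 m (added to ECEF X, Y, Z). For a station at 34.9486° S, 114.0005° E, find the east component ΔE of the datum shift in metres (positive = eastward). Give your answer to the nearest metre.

At φ = -34.9486°, λ = 114.0005°: sin φ = -0.572841, cos φ = 0.819666, sin λ = 0.913542, cos λ = -0.406745.
ΔE = −sin λ·ΔX + cos λ·ΔY = −(0.913542)·(-125) + (-0.406745)·(49) = 94.26 m.

ΔE = 94 m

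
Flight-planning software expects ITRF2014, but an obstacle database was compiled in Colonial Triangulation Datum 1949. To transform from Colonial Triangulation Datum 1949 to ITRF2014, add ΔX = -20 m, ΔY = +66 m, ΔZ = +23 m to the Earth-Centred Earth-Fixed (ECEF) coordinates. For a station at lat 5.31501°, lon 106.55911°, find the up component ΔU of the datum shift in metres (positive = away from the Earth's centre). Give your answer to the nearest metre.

At φ = 5.31501°, λ = 106.55911°: sin φ = 0.092631, cos φ = 0.995700, sin λ = 0.958526, cos λ = -0.285004.
ΔU = cos φ cos λ·ΔX + cos φ sin λ·ΔY + sin φ·ΔZ = (0.995700)(-0.285004)(-20) + (0.995700)(0.958526)(66) + (0.092631)(23) = 70.80 m.

ΔU = 71 m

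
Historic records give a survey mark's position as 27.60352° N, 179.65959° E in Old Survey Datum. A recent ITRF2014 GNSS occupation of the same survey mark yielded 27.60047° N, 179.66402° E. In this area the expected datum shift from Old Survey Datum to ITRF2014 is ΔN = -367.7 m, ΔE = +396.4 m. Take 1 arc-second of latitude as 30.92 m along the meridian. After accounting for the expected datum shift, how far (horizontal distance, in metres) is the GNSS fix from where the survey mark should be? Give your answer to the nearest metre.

49 m

Observed coordinate differences: Δφ = -0.00305°, Δλ = +0.00443°.
Converting to metres (1° lat = 111312 m, cos φ = 0.886175): observed ΔN = -339.5 m, observed ΔE = 437.0 m.
Subtracting the expected shift leaves a residual of -339.5 − (-367.7) = 28.2 m north and 437.0 − (396.4) = 40.6 m east.
Residual distance = √(28.2² + 40.6²) = 49.4 m.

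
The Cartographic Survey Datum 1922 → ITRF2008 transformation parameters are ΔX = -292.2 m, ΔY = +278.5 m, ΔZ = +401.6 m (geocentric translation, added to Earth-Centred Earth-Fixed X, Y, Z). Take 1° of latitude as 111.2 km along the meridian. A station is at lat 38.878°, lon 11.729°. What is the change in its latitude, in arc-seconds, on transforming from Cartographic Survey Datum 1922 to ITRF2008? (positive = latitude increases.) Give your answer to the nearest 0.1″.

Δφ = 14.8″

sin φ = 0.627664, cos φ = 0.778484, sin λ = 0.203283, cos λ = 0.979120.
North component: ΔN = −sin φ cos λ·ΔX − sin φ sin λ·ΔY + cos φ·ΔZ = −(0.627664)(0.979120)(-292.2) − (0.627664)(0.203283)(278.5) + (0.778484)(401.6) = 456.68 m.
1° of latitude spans 111200 m, so Δφ = 456.68 / 111200 × 3600 = 14.785″.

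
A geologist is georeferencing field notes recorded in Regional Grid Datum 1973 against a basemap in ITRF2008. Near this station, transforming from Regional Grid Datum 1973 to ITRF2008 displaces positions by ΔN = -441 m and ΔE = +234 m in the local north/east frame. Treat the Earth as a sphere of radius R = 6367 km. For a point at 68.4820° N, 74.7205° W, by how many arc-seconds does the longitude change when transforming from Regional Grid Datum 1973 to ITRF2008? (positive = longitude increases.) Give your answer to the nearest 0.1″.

At latitude 68.4820°, cos φ = 0.366794.
One radian of longitude at latitude φ spans R cos φ, so Δλ = ΔE / (R cos φ) = 234.0 / (6367000 × 0.366794) = 1.0020e-04 rad = 20.667″.

Δλ = 20.7″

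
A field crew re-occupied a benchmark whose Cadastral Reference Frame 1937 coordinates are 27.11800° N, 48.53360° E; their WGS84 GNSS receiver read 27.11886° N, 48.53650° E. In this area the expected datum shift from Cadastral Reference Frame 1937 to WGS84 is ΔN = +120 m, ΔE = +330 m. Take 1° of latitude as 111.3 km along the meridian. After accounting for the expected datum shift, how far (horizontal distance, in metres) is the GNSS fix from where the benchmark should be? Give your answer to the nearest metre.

Observed coordinate differences: Δφ = +0.00086°, Δλ = +0.00290°.
Converting to metres (1° lat = 111300 m, cos φ = 0.890070): observed ΔN = 95.7 m, observed ΔE = 287.3 m.
Subtracting the expected shift leaves a residual of 95.7 − (120) = -24.3 m north and 287.3 − (330) = -42.7 m east.
Residual distance = √((-24.3)² + (-42.7)²) = 49.1 m.

49 m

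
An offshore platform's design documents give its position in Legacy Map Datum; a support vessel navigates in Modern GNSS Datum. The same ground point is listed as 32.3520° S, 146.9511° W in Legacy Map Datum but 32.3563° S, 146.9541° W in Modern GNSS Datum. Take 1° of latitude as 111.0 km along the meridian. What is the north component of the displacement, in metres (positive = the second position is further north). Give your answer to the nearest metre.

ΔN = -477 m

Δφ = -32.3563° − -32.3520° = -0.0043°; Δλ = -146.9541° − -146.9511° = -0.0030°.
ΔN = Δφ × 111000 = -477.3 m; ΔE = Δλ × 111000 × cos(-32.3520°) = -0.0030 × 111000 × 0.844777 = -281.3 m.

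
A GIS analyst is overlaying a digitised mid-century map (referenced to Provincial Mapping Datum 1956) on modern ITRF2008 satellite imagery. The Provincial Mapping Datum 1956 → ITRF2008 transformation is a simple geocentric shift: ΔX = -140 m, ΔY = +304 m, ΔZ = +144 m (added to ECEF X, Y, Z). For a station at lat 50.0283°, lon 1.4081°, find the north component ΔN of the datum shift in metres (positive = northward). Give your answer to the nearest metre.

The local north axis is (−sin φ cos λ, −sin φ sin λ, cos φ), giving ΔN = 107.258 − 5.725 + 92.507 = 194.04 m.

ΔN = 194 m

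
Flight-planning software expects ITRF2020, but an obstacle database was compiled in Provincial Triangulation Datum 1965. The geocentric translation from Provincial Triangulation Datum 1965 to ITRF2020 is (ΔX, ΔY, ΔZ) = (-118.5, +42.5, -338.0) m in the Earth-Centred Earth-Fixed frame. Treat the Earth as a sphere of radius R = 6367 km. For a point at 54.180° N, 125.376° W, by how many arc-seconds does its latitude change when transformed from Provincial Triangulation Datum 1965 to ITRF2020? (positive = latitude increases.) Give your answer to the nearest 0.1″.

sin φ = 0.810860, cos φ = 0.585241, sin λ = -0.815370, cos λ = -0.578940.
North component: ΔN = −sin φ cos λ·ΔX − sin φ sin λ·ΔY + cos φ·ΔZ = −(0.810860)(-0.578940)(-118.5) − (0.810860)(-0.815370)(42.5) + (0.585241)(-338.0) = -225.34 m.
1° of latitude spans πR/180 = 111125 m, so Δφ = -225.34 / 111125 × 3600 = -7.300″.

Δφ = -7.3″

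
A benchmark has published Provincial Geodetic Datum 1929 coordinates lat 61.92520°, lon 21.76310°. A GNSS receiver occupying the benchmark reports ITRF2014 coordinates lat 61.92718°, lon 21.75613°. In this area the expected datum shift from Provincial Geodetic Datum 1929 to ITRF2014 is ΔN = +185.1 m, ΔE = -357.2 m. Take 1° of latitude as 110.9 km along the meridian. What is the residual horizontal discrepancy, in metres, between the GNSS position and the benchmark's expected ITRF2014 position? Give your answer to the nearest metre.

Observed coordinate differences: Δφ = +0.00198°, Δλ = -0.00697°.
Converting to metres (1° lat = 110900 m, cos φ = 0.470624): observed ΔN = 219.6 m, observed ΔE = -363.8 m.
Subtracting the expected shift leaves a residual of 219.6 − (185.1) = 34.5 m north and -363.8 − (-357.2) = -6.6 m east.
Residual distance = √(34.5² + (-6.6)²) = 35.1 m.

35 m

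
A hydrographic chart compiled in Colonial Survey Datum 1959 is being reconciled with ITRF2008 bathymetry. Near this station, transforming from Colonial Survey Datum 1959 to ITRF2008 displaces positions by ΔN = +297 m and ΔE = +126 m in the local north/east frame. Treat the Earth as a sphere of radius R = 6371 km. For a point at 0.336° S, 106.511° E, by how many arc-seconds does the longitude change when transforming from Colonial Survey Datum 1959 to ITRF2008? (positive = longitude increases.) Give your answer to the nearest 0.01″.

Δλ = 4.08″

At latitude -0.336°, cos φ = 0.999983.
One radian of longitude at latitude φ spans R cos φ, so Δλ = ΔE / (R cos φ) = 126.0 / (6371000 × 0.999983) = 1.9777e-05 rad = 4.079″.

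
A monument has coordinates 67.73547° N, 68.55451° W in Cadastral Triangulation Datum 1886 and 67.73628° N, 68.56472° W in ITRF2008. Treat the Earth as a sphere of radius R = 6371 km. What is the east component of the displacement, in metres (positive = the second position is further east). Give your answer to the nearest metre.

ΔE = -430 m

Δφ = 67.73628° − 67.73547° = +0.00081°; Δλ = -68.56472° − -68.55451° = -0.01021°.
1° along a meridian = πR/180 = 111195 m.
ΔN = Δφ × 111195 = 90.1 m; ΔE = Δλ × 111195 × cos(67.73547°) = -0.01021 × 111195 × 0.378883 = -430.1 m.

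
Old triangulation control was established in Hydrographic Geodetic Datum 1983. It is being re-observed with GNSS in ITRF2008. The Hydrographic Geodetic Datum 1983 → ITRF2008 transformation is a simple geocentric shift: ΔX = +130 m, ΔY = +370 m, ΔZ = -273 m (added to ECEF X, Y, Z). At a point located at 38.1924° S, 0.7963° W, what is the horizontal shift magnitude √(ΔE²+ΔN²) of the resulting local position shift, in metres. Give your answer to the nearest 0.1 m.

396.3 m

At φ = -38.1924°, λ = -0.7963°: sin φ = -0.618304, cos φ = 0.785939, sin λ = -0.013898, cos λ = 0.999903.
ΔE = −sin λ·ΔX + cos λ·ΔY = −(-0.013898)·(130) + (0.999903)·(370) = 371.77 m.
ΔN = −sin φ cos λ·ΔX − sin φ sin λ·ΔY + cos φ·ΔZ = −(-0.618304)(0.999903)(130) − (-0.618304)(-0.013898)(370) + (0.785939)(-273) = -137.37 m.
Horizontal magnitude = √(ΔE² + ΔN²) = √(371.77² + (-137.37)²) = 396.34 m.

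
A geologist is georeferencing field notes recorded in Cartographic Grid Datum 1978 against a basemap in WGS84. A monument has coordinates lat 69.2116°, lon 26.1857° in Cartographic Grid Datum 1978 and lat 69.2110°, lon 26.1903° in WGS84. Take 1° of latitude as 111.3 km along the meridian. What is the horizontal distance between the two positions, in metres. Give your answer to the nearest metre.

Δφ = 69.2110° − 69.2116° = -0.0006°; Δλ = 26.1903° − 26.1857° = +0.0046°.
ΔN = Δφ × 111300 = -66.8 m; ΔE = Δλ × 111300 × cos(69.2116°) = +0.0046 × 111300 × 0.354918 = 181.7 m.
Distance = √(ΔE² + ΔN²) = √(181.7² + (-66.8)²) = 193.6 m.

194 m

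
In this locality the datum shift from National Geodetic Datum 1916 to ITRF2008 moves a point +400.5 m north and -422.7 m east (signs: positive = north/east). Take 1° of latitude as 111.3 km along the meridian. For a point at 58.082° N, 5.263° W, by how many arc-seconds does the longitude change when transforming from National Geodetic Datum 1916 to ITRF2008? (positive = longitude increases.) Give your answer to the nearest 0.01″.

At latitude 58.082°, cos φ = 0.528705.
1° of longitude at this latitude = 111.3 × cos φ = 58.84 km, so Δλ = -422.7 / 58844.9 = -0.0071833° = -25.860″.

Δλ = -25.86″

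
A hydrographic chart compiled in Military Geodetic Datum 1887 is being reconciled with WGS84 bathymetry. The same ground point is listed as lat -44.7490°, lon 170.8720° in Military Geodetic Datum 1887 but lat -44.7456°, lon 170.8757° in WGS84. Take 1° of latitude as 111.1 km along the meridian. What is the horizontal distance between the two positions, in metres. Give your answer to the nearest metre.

Δφ = -44.7456° − -44.7490° = +0.0034°; Δλ = 170.8757° − 170.8720° = +0.0037°.
ΔN = Δφ × 111100 = 377.7 m; ΔE = Δλ × 111100 × cos(-44.7490°) = +0.0037 × 111100 × 0.710198 = 291.9 m.
Distance = √(ΔE² + ΔN²) = √(291.9² + 377.7²) = 477.4 m.

477 m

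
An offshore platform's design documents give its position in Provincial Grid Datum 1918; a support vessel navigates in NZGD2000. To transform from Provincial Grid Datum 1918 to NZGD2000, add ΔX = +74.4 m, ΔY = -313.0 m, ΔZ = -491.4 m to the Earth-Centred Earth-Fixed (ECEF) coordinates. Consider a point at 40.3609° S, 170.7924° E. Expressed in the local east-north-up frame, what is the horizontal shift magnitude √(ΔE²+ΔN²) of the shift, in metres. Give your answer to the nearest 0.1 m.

The local east axis at (φ, λ) is (−sin λ, cos λ, 0), so ΔE = −sin(170.7924°)·74.4 + cos(170.7924°)·(-313.0) = 297.06 m.
The local north axis is (−sin φ cos λ, −sin φ sin λ, cos φ), giving ΔN = -47.561 − 32.434 − 374.437 = -454.43 m.
Horizontal magnitude = √(ΔE² + ΔN²) = √(297.06² + (-454.43)²) = 542.91 m.

542.9 m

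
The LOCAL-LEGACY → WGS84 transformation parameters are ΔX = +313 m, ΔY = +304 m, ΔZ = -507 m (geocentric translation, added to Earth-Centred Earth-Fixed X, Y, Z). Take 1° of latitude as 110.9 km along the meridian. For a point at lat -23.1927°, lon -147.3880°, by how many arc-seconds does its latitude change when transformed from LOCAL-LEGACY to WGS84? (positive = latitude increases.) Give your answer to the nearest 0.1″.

Δφ = -20.6″

sin φ = -0.393825, cos φ = 0.919186, sin λ = -0.538947, cos λ = -0.842340.
North component: ΔN = −sin φ cos λ·ΔX − sin φ sin λ·ΔY + cos φ·ΔZ = −(-0.393825)(-0.842340)(313) − (-0.393825)(-0.538947)(304) + (0.919186)(-507) = -634.38 m.
1° of latitude spans 110900 m, so Δφ = -634.38 / 110900 × 3600 = -20.593″.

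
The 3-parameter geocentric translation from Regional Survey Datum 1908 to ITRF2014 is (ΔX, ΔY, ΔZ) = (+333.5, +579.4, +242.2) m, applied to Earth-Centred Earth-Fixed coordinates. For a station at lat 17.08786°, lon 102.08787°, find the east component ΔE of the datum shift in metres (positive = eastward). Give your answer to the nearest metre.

The local east axis at (φ, λ) is (−sin λ, cos λ, 0), so ΔE = −sin(102.08787°)·333.5 + cos(102.08787°)·579.4 = -447.44 m.

ΔE = -447 m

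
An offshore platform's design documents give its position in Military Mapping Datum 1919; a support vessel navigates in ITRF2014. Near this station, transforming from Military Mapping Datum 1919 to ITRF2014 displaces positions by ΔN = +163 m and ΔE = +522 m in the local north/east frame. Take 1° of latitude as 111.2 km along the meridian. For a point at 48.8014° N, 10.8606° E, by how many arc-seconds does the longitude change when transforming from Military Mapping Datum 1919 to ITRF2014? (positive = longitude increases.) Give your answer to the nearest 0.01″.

At latitude 48.8014°, cos φ = 0.658671.
1° of longitude at this latitude = 111.2 × cos φ = 73.24 km, so Δλ = 522.0 / 73244.2 = 0.0071268° = 25.657″.

Δλ = 25.66″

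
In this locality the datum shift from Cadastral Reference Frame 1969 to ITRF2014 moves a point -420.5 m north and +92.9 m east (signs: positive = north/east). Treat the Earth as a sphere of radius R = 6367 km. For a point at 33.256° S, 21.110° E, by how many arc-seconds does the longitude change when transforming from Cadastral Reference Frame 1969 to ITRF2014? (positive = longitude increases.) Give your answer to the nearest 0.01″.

At latitude -33.256°, cos φ = 0.836229.
One radian of longitude at latitude φ spans R cos φ, so Δλ = ΔE / (R cos φ) = 92.9 / (6367000 × 0.836229) = 1.7448e-05 rad = 3.599″.

Δλ = 3.60″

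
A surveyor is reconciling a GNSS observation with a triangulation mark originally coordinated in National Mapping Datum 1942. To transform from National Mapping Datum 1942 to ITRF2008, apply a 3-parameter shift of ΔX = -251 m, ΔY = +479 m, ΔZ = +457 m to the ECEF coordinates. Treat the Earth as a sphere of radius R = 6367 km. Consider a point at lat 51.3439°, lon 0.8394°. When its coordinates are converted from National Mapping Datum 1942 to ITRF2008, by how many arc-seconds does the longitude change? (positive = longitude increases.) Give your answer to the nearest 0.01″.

sin φ = 0.780909, cos φ = 0.624645, sin λ = 0.014650, cos λ = 0.999893.
East component: ΔE = −sin λ·ΔX + cos λ·ΔY = −(0.014650)(-251) + (0.999893)(479) = 482.63 m.
1° of latitude spans πR/180 = 111125 m; at latitude φ, 1° of longitude spans that × cos φ = 69413.7 m, so Δλ = 482.63 / 69413.7 × 3600 = 25.030″.

Δλ = 25.03″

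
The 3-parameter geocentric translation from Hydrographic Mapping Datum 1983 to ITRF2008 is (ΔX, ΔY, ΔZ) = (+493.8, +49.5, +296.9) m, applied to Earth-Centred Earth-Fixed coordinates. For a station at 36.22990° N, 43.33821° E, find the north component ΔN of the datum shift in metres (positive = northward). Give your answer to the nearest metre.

ΔN = 7 m

The local north axis is (−sin φ cos λ, −sin φ sin λ, cos φ), giving ΔN = -212.266 − 20.078 + 239.495 = 7.15 m.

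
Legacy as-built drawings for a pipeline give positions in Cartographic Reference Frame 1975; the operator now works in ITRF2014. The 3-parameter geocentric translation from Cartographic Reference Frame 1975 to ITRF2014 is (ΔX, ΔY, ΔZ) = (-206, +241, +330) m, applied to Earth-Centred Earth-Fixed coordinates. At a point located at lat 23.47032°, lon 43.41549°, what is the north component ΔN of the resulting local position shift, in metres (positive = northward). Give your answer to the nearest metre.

The local north axis is (−sin φ cos λ, −sin φ sin λ, cos φ), giving ΔN = 59.596 − 65.968 + 302.698 = 296.33 m.

ΔN = 296 m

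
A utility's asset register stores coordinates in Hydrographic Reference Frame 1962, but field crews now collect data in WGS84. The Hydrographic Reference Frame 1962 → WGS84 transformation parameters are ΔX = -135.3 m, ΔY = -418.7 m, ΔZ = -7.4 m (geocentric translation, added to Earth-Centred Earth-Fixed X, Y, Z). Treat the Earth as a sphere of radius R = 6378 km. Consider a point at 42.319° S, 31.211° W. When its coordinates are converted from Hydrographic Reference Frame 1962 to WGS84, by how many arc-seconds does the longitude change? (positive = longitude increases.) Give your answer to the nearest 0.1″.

sin φ = -0.673258, cos φ = 0.739408, sin λ = -0.518191, cos λ = 0.855265.
East component: ΔE = −sin λ·ΔX + cos λ·ΔY = −(-0.518191)(-135.3) + (0.855265)(-418.7) = -428.21 m.
1° of latitude spans πR/180 = 111317 m; at latitude φ, 1° of longitude spans that × cos φ = 82308.7 m, so Δλ = -428.21 / 82308.7 × 3600 = -18.729″.

Δλ = -18.7″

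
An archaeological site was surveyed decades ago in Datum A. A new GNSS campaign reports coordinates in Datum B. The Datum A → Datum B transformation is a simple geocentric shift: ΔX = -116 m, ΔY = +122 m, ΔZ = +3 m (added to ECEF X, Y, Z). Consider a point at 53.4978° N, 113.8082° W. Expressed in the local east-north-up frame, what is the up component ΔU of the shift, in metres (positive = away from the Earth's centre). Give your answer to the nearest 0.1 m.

The local up (radial) axis is (cos φ cos λ, cos φ sin λ, sin φ), giving ΔU = 27.855 − 66.396 + 2.412 = -36.13 m.

ΔU = -36.1 m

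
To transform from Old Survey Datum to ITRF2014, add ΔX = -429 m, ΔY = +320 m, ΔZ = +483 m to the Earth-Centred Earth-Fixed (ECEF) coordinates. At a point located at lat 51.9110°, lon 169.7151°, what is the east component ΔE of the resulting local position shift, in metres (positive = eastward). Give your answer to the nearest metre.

At φ = 51.9110°, λ = 169.7151°: sin φ = 0.787053, cos φ = 0.616885, sin λ = 0.178543, cos λ = -0.983932.
ΔE = −sin λ·ΔX + cos λ·ΔY = −(0.178543)·(-429) + (-0.983932)·(320) = -238.26 m.

ΔE = -238 m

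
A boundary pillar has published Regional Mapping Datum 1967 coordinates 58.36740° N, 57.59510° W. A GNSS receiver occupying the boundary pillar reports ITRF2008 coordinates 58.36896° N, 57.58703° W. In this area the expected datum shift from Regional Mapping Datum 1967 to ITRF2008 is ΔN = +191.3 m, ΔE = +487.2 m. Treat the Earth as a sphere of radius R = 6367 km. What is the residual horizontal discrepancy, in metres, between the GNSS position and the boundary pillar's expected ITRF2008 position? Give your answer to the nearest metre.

Observed coordinate differences: Δφ = +0.00156°, Δλ = +0.00807°.
Converting to metres (1° lat = 111125 m, cos φ = 0.524470): observed ΔN = 173.4 m, observed ΔE = 470.3 m.
Subtracting the expected shift leaves a residual of 173.4 − (191.3) = -17.9 m north and 470.3 − (487.2) = -16.9 m east.
Residual distance = √((-17.9)² + (-16.9)²) = 24.6 m.

25 m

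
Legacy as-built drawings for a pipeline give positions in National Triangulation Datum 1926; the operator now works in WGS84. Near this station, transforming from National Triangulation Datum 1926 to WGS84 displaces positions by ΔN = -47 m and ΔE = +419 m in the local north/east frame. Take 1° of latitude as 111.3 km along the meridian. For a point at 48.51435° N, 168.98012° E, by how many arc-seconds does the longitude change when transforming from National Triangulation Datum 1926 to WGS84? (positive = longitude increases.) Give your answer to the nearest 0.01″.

At latitude 48.51435°, cos φ = 0.662432.
1° of longitude at this latitude = 111.3 × cos φ = 73.73 km, so Δλ = 419.0 / 73728.7 = 0.0056830° = 20.459″.

Δλ = 20.46″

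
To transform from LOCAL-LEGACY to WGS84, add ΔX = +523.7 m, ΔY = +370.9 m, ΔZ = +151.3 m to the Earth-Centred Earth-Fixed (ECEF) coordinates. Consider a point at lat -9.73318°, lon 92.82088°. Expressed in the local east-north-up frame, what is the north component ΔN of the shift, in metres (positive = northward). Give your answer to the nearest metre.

The local north axis is (−sin φ cos λ, −sin φ sin λ, cos φ), giving ΔN = -4.357 + 62.628 + 149.122 = 207.39 m.

ΔN = 207 m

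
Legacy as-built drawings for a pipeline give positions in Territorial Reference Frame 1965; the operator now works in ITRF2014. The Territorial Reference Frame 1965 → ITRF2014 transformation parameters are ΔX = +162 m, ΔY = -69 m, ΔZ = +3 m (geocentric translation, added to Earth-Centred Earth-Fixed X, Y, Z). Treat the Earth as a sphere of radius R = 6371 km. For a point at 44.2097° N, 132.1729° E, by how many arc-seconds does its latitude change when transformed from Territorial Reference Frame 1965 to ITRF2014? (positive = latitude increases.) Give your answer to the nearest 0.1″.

Δφ = 3.7″

sin φ = 0.697286, cos φ = 0.716793, sin λ = 0.741122, cos λ = -0.671370.
North component: ΔN = −sin φ cos λ·ΔX − sin φ sin λ·ΔY + cos φ·ΔZ = −(0.697286)(-0.671370)(162) − (0.697286)(0.741122)(-69) + (0.716793)(3) = 113.65 m.
1° of latitude spans πR/180 = 111195 m, so Δφ = 113.65 / 111195 × 3600 = 3.679″.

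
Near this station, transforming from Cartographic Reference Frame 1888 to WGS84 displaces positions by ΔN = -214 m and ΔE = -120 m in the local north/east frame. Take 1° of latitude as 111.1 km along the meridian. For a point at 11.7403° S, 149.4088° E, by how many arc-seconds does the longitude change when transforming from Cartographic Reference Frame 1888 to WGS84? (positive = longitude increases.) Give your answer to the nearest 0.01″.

At latitude -11.7403°, cos φ = 0.979080.
1° of longitude at this latitude = 111.1 × cos φ = 108.78 km, so Δλ = -120.0 / 108775.8 = -0.0011032° = -3.971″.

Δλ = -3.97″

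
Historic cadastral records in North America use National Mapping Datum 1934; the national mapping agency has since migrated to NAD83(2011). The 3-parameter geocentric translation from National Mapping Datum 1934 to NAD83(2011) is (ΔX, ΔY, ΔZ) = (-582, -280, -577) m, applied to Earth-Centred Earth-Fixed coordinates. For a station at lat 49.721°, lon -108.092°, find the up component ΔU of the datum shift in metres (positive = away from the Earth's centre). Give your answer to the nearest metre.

ΔU = -151 m

The local up (radial) axis is (cos φ cos λ, cos φ sin λ, sin φ), giving ΔU = 116.848 + 172.073 − 440.196 = -151.28 m.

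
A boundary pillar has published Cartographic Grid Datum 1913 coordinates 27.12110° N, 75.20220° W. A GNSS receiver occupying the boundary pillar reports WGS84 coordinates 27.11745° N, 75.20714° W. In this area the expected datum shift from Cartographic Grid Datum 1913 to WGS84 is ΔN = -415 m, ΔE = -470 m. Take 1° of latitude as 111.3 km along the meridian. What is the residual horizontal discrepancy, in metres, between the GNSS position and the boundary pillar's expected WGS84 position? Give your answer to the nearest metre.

21 m

Observed coordinate differences: Δφ = -0.00365°, Δλ = -0.00494°.
Converting to metres (1° lat = 111300 m, cos φ = 0.890045): observed ΔN = -406.2 m, observed ΔE = -489.4 m.
Subtracting the expected shift leaves a residual of -406.2 − (-415) = 8.8 m north and -489.4 − (-470) = -19.4 m east.
Residual distance = √(8.8² + (-19.4)²) = 21.3 m.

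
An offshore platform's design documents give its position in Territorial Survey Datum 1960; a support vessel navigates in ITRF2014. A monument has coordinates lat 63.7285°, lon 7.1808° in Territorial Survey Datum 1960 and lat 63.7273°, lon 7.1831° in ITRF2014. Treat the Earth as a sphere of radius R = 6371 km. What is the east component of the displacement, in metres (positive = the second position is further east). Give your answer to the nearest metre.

ΔE = 113 m

Δφ = 63.7273° − 63.7285° = -0.0012°; Δλ = 7.1831° − 7.1808° = +0.0023°.
1° along a meridian = πR/180 = 111195 m.
ΔN = Δφ × 111195 = -133.4 m; ΔE = Δλ × 111195 × cos(63.7285°) = +0.0023 × 111195 × 0.442625 = 113.2 m.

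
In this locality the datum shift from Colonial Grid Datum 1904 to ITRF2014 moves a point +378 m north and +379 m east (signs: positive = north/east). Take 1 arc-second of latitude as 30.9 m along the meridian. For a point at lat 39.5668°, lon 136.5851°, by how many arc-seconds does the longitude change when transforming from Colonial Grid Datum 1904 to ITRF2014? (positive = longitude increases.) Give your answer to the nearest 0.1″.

At latitude 39.5668°, cos φ = 0.770882.
1″ of longitude at this latitude = 30.90 × cos φ = 23.8203 m, so Δλ = 379.0 / 23.8203 = 15.911″.

Δλ = 15.9″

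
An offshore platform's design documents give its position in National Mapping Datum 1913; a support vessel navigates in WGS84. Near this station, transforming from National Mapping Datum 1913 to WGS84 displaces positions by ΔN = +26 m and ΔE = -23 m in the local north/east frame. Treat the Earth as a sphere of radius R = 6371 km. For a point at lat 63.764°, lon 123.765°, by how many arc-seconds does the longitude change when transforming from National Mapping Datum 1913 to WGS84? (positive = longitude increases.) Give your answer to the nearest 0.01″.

At latitude 63.764°, cos φ = 0.442070.
One radian of longitude at latitude φ spans R cos φ, so Δλ = ΔE / (R cos φ) = -23.0 / (6371000 × 0.442070) = -8.1664e-06 rad = -1.684″.

Δλ = -1.68″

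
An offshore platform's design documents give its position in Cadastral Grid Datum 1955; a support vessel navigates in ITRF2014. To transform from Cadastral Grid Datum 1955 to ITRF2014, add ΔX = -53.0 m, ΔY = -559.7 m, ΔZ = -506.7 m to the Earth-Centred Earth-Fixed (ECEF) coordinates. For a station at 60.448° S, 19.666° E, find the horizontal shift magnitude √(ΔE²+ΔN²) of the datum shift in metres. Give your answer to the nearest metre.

684 m

The local east axis at (φ, λ) is (−sin λ, cos λ, 0), so ΔE = −sin(19.666°)·(-53.0) + cos(19.666°)·(-559.7) = -509.22 m.
The local north axis is (−sin φ cos λ, −sin φ sin λ, cos φ), giving ΔN = -43.416 − 163.856 − 249.911 = -457.18 m.
Horizontal magnitude = √(ΔE² + ΔN²) = √((-509.22)² + (-457.18)²) = 684.34 m.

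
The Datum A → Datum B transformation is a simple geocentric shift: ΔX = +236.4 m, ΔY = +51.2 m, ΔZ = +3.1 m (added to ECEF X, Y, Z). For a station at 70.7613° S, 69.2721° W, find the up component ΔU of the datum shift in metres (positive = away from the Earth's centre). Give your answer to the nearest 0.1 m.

ΔU = 8.9 m

The local up (radial) axis is (cos φ cos λ, cos φ sin λ, sin φ), giving ΔU = 27.569 − 15.779 − 2.927 = 8.86 m.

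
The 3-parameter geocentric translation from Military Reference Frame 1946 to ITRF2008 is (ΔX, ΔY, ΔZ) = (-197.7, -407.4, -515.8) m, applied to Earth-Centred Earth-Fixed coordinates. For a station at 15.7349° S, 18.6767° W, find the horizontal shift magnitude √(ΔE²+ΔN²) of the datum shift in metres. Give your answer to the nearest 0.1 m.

681.1 m

At φ = -15.7349°, λ = -18.6767°: sin φ = -0.271187, cos φ = 0.962527, sin λ = -0.320228, cos λ = 0.947341.
ΔE = −sin λ·ΔX + cos λ·ΔY = −(-0.320228)·(-197.7) + (0.947341)·(-407.4) = -449.26 m.
ΔN = −sin φ cos λ·ΔX − sin φ sin λ·ΔY + cos φ·ΔZ = −(-0.271187)(0.947341)(-197.7) − (-0.271187)(-0.320228)(-407.4) + (0.962527)(-515.8) = -511.88 m.
Horizontal magnitude = √(ΔE² + ΔN²) = √((-449.26)² + (-511.88)²) = 681.07 m.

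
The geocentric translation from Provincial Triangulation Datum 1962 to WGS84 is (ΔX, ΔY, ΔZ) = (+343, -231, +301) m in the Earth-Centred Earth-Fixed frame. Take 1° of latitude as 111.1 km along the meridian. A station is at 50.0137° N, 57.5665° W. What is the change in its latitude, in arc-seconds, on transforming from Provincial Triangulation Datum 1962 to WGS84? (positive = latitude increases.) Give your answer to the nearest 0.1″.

Δφ = -3.1″

sin φ = 0.766198, cos φ = 0.642604, sin λ = -0.844014, cos λ = 0.536320.
North component: ΔN = −sin φ cos λ·ΔX − sin φ sin λ·ΔY + cos φ·ΔZ = −(0.766198)(0.536320)(343) − (0.766198)(-0.844014)(-231) + (0.642604)(301) = -96.91 m.
1° of latitude spans 111100 m, so Δφ = -96.91 / 111100 × 3600 = -3.140″.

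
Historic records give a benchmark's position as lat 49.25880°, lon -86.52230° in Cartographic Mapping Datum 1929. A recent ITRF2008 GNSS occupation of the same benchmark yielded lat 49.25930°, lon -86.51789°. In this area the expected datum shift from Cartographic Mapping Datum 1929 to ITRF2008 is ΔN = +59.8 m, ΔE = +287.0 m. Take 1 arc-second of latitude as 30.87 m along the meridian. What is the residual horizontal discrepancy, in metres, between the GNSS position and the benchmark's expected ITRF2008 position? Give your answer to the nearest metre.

Observed coordinate differences: Δφ = +0.00050°, Δλ = +0.00441°.
Converting to metres (1° lat = 111132 m, cos φ = 0.652643): observed ΔN = 55.6 m, observed ΔE = 319.9 m.
Subtracting the expected shift leaves a residual of 55.6 − (59.8) = -4.2 m north and 319.9 − (287.0) = 32.9 m east.
Residual distance = √((-4.2)² + 32.9²) = 33.1 m.

33 m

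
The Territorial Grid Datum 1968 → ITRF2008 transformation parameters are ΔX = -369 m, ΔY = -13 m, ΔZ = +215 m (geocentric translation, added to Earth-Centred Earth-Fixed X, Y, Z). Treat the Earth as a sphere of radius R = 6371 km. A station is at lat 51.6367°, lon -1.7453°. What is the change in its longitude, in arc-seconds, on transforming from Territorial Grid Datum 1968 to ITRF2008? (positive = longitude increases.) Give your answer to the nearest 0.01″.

sin φ = 0.784091, cos φ = 0.620646, sin λ = -0.030457, cos λ = 0.999536.
East component: ΔE = −sin λ·ΔX + cos λ·ΔY = −(-0.030457)(-369) + (0.999536)(-13) = -24.23 m.
1° of latitude spans πR/180 = 111195 m; at latitude φ, 1° of longitude spans that × cos φ = 69012.6 m, so Δλ = -24.23 / 69012.6 × 3600 = -1.264″.

Δλ = -1.26″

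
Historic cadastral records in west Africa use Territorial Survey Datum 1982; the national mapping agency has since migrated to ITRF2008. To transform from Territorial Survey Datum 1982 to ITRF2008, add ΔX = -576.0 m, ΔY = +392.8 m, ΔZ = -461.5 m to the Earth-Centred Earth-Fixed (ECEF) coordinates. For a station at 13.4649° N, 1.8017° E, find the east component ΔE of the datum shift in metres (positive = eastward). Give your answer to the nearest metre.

The local east axis at (φ, λ) is (−sin λ, cos λ, 0), so ΔE = −sin(1.8017°)·(-576.0) + cos(1.8017°)·392.8 = 410.72 m.

ΔE = 411 m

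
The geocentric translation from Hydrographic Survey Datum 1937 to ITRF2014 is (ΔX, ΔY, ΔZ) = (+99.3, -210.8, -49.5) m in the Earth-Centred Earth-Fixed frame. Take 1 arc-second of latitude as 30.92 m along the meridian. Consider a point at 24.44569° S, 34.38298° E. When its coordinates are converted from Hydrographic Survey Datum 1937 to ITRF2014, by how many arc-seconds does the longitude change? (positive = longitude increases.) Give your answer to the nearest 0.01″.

Δλ = -8.17″

sin φ = -0.413831, cos φ = 0.910354, sin λ = 0.564722, cos λ = 0.825281.
East component: ΔE = −sin λ·ΔX + cos λ·ΔY = −(0.564722)(99.3) + (0.825281)(-210.8) = -230.05 m.
1° of latitude spans 3600 × 30.92 = 111312 m; at latitude φ, 1° of longitude spans that × cos φ = 101333.3 m, so Δλ = -230.05 / 101333.3 × 3600 = -8.173″.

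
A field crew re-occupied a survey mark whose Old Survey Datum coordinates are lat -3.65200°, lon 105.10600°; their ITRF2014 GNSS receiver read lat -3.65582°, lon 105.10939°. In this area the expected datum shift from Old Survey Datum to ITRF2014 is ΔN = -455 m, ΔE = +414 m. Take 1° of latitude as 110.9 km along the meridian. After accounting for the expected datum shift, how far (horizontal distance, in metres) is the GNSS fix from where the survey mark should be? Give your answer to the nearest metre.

50 m

Observed coordinate differences: Δφ = -0.00382°, Δλ = +0.00339°.
Converting to metres (1° lat = 110900 m, cos φ = 0.997969): observed ΔN = -423.6 m, observed ΔE = 375.2 m.
Subtracting the expected shift leaves a residual of -423.6 − (-455) = 31.4 m north and 375.2 − (414) = -38.8 m east.
Residual distance = √(31.4² + (-38.8)²) = 49.9 m.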